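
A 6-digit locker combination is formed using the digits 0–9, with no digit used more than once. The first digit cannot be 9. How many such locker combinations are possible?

The first digit has 10−1 = 9 choices (anything except 9).
The remaining 5 digits are filled from the other 9 symbols without repetition: 9 × 8 × 7 × 6 × 5 = 15120.
Total: 9 × 15120 = 136080.

136080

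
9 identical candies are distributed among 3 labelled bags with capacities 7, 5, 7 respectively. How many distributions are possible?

By stars and bars, unrestricted non-negative solutions to x_1+…+x_3 = 9 number C(9+2,2) = 55.
Subtract solutions that violate a single cap (substitute x_i' = x_i − (cap_i+1)): x_1 ≥ 8 gives C(3,2) = 3; x_2 ≥ 6 gives C(5,2) = 10; x_3 ≥ 8 gives C(3,2) = 3. Together 16.
No two caps can be exceeded simultaneously, so the pair terms are all 0.
By inclusion–exclusion the count is 55 − 16 + 0 = 39.

39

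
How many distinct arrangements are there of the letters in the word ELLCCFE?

The 7 letters of ELLCCFE have repeats: C appearing twice, E appearing twice, and L appearing twice.
So there are 7! / (2!·2!·2!) = 630 distinguishable arrangements.

630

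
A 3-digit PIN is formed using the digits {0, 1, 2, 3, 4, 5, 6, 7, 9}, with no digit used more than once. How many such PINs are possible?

Choose and order 3 of the 9 symbols: the first digit has 9 options, the next 8, then 7.
That product is 9 × 8 × 7 = 504.

504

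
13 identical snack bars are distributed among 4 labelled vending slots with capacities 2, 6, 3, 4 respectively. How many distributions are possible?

By stars and bars, unrestricted non-negative solutions to x_1+…+x_4 = 13 number C(13+3,3) = 560.
Subtract solutions that violate a single cap (substitute x_i' = x_i − (cap_i+1)): x_1 ≥ 3 gives C(13,3) = 286; x_2 ≥ 7 gives C(9,3) = 84; x_3 ≥ 4 gives C(12,3) = 220; x_4 ≥ 5 gives C(11,3) = 165. Together 755.
Add back pairs where two caps are both exceeded: 20 + 84 + 56 + 10 + 4 + 35 = 209.
Subtract triples: 0 + 0 + 4 + 0 = 4.
By inclusion–exclusion the count is 560 − 755 + 209 − 4 = 10.

10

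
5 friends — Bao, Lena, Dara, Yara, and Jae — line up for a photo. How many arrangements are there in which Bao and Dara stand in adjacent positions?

48

Treat {Bao, Dara} as a single unit. There are 4 units to order, and the pair itself can be ordered 2 ways.
So the count is 2·(4)! = 48.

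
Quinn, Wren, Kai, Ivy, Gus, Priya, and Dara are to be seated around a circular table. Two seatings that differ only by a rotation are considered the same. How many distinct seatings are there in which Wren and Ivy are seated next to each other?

Glue Wren and Ivy into a block (2 internal orders). Seating 6 units around a circle gives (5)! arrangements.
So 2 × (5)! = 2 × 120 = 240.

240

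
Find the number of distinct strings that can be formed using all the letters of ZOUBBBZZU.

5040

Letter multiplicities in ZOUBBBZZU: B×3, O×1, U×2, Z×3.
The number of distinct arrangements is 9!/(3!·3!·2!) = 362880/72 = 5040.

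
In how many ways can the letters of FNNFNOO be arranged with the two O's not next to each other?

Total arrangements of FNNFNOO: 7!/(3!·2!·2!) = 210.
Arrangements with the O's together: treat OO as one letter, giving (6)!/(3!·2!) = 60.
Subtracting, 210 − 60 = 150 arrangements keep the O's apart.

150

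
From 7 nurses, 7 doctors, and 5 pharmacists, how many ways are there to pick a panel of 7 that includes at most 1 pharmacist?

18447

Split by how many pharmacists are chosen (0 through 1).
Sum: C(5,0)·C(14,7) + C(5,1)·C(14,6) = 3432 + 15015 = 18447.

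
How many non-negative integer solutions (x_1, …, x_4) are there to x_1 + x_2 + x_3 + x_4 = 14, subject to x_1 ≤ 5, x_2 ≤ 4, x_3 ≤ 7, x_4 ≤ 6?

130

By stars and bars, unrestricted non-negative solutions to x_1+…+x_4 = 14 number C(14+3,3) = 680.
Subtract solutions that violate a single cap (substitute x_i' = x_i − (cap_i+1)): x_1 ≥ 6 gives C(11,3) = 165; x_2 ≥ 5 gives C(12,3) = 220; x_3 ≥ 8 gives C(9,3) = 84; x_4 ≥ 7 gives C(10,3) = 120. Together 589.
Add back pairs where two caps are both exceeded: 20 + 1 + 4 + 4 + 10 + 0 = 39.
By inclusion–exclusion the count is 680 − 589 + 39 = 130.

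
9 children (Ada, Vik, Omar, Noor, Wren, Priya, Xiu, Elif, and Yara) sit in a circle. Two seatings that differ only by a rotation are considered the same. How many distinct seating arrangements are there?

40320

Around a circle, 9 distinct people have 9!/9 = (8)! = 40320 rotationally distinct seatings.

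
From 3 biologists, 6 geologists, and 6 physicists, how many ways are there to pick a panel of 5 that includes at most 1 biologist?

2277

Split by how many biologists are chosen (0 through 1).
Sum: C(3,0)·C(12,5) + C(3,1)·C(12,4) = 792 + 1485 = 2277.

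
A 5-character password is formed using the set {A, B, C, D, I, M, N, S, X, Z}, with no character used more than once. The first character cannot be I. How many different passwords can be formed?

27216

The first character has 10−1 = 9 choices (anything except I).
The remaining 4 characters are filled from the other 9 symbols without repetition: 9 × 8 × 7 × 6 = 3024.
Total: 9 × 3024 = 27216.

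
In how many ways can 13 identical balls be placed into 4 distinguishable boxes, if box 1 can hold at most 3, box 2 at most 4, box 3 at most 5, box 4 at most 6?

51

By stars and bars, unrestricted non-negative solutions to x_1+…+x_4 = 13 number C(13+3,3) = 560.
Subtract solutions that violate a single cap (substitute x_i' = x_i − (cap_i+1)): x_1 ≥ 4 gives C(12,3) = 220; x_2 ≥ 5 gives C(11,3) = 165; x_3 ≥ 6 gives C(10,3) = 120; x_4 ≥ 7 gives C(9,3) = 84. Together 589.
Add back pairs where two caps are both exceeded: 35 + 20 + 10 + 10 + 4 + 1 = 80.
By inclusion–exclusion the count is 560 − 589 + 80 = 51.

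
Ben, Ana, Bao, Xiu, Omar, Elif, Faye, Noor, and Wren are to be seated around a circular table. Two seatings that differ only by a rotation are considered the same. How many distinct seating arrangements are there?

40320

Fix one person's seat to break rotational symmetry; the remaining 8 people can be arranged in (8)! = 40320 ways.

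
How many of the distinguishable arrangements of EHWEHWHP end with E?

420

With the last slot taken by E, it remains to arrange the other 7 letters (HWEHWHP).
Those 7 letters have H appearing 3 times and W appearing twice, giving (7)!/(3!·2!) = 420.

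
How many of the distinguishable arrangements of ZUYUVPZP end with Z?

1260

With the last slot taken by Z, it remains to arrange the other 7 letters (UYUVPZP).
Those 7 letters have P appearing twice and U appearing twice, giving (7)!/(2!·2!) = 1260.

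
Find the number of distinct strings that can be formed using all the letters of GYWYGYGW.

Letter multiplicities in GYWYGYGW: G×3, W×2, Y×3.
The number of distinct arrangements is 8!/(3!·3!·2!) = 40320/72 = 560.

560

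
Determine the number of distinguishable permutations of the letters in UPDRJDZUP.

45360

The 9 letters of UPDRJDZUP have repeats: D appearing twice, P appearing twice, and U appearing twice.
The number of distinct arrangements is 9!/(2!·2!·2!) = 362880/8 = 45360.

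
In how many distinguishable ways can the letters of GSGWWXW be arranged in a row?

420

GSGWWXW has 7 letters with G appearing twice and W appearing 3 times.
So there are 7! / (3!·2!) = 420 distinguishable arrangements.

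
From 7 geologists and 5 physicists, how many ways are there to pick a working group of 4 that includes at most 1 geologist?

Split by how many geologists are chosen (0 through 1).
Sum: C(7,0)·C(5,4) + C(7,1)·C(5,3) = 5 + 70 = 75.

75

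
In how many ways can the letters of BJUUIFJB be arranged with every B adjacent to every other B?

1260

Treat the 2 copies of B as a single block. The multiset to arrange is then {BB, F, I, J, J, U, U}, 7 items in all.
That gives (7)!/(2!·2!) = 1260 arrangements.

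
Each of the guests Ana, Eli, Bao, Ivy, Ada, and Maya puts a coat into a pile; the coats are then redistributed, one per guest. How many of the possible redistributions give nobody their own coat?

Let Aᵢ be the assignments in which guest i gets their own coat. We want the size of the complement of A₁∪…∪A_6.
By inclusion–exclusion this is Σ_{j=0}^{6} (−1)^j C(6,j)·(6−j)!.
Computing: 720 − 720 + 360 − 120 + 30 − 6 + 1 = 265.

265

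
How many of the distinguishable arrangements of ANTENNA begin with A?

Fix A in the first position and arrange the remaining 6 letters.
Those 6 letters have N appearing 3 times, giving (6)!/(3!) = 120.

120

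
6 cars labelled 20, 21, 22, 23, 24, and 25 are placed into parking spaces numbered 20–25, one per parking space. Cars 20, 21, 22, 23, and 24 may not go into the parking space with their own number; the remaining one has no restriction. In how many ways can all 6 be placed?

Let Aᵢ (for 20 ≤ i ≤ 24) be the placements that put car i in its forbidden parking space. Any j of these fix j positions, leaving (6−j)! ways to fill the rest, and there are C(5,j) ways to pick which j.
By inclusion–exclusion, the number of valid placements is Σ_{j=0}^{5} (−1)^j C(5,j)·(6−j)!.
Computing: 720 − 600 + 240 − 60 + 10 − 1 = 309.

309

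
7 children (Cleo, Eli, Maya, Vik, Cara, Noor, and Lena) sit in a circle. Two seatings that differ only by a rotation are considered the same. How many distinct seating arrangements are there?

720

Around a circle, 7 distinct people have 7!/7 = (6)! = 720 rotationally distinct seatings.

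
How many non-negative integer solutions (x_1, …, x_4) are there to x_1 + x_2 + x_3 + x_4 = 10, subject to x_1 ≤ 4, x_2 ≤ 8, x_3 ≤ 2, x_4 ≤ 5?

By stars and bars, unrestricted non-negative solutions to x_1+…+x_4 = 10 number C(10+3,3) = 286.
Subtract solutions that violate a single cap (substitute x_i' = x_i − (cap_i+1)): x_1 ≥ 5 gives C(8,3) = 56; x_2 ≥ 9 gives C(4,3) = 4; x_3 ≥ 3 gives C(10,3) = 120; x_4 ≥ 6 gives C(7,3) = 35. Together 215.
Add back pairs where two caps are both exceeded: 0 + 10 + 0 + 0 + 0 + 4 = 14.
By inclusion–exclusion the count is 286 − 215 + 14 = 85.

85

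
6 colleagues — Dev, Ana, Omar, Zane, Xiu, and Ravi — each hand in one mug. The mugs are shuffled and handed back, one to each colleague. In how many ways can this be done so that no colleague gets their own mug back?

This is the derangement count D_6: permutations of 6 items with no fixed point.
By inclusion–exclusion this is Σ_{j=0}^{6} (−1)^j C(6,j)·(6−j)!.
Computing: 720 − 720 + 360 − 120 + 30 − 6 + 1 = 265.

265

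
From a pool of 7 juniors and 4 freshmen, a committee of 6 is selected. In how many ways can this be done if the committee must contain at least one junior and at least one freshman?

455

With no constraint there are C(11,6) = 462 possible selections.
Subtract selections that omit an entire group: no juniors → C(4,6) = 0; no freshmen → C(7,6) = 7.
Both groups omitted at once is impossible, so 462 − 7 = 455.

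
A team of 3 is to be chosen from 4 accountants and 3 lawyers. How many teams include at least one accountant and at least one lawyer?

Unrestricted: C(7,3) = 35 ways to pick any 3 of the 7.
Subtract selections that omit an entire group: no accountants → C(3,3) = 1; no lawyers → C(4,3) = 4.
Both groups omitted at once is impossible, so 35 − 5 = 30.

30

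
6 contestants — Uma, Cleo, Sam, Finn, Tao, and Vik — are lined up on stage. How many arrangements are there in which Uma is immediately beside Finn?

240

Treat {Uma, Finn} as a single unit. There are 5 units to order, and the pair itself can be ordered 2 ways.
That gives 2 × 5! = 2 × 120 = 240.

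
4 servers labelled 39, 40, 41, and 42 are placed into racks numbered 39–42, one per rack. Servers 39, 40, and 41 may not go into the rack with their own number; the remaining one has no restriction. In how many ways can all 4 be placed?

Let Aᵢ (for i ∈ {39, 40, 41}) be the placements that put server i in its forbidden rack. Any j of these fix j positions, leaving (4−j)! ways to fill the rest, and there are C(3,j) ways to pick which j.
By inclusion–exclusion, the number of valid placements is Σ_{j=0}^{3} (−1)^j C(3,j)·(4−j)!.
Computing: 24 − 18 + 6 − 1 = 11.

11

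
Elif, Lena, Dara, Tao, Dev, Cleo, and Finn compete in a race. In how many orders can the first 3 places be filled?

210

This is an ordered selection of 3 from 7: P(7,3).
That gives 7 × 6 × 5 = 210.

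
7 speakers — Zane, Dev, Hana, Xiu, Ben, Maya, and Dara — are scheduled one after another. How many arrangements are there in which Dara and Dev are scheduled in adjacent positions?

1440

Place the 5 others and the Dara-Dev pair as 6 objects in a line; the pair has 2 internal arrangements.
That gives 2 × 6! = 2 × 720 = 1440.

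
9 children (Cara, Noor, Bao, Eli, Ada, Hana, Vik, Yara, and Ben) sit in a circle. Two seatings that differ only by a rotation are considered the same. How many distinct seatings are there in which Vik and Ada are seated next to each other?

10080

Treat {Vik, Ada} as one unit (2 internal orders) and seat the resulting 8 units around the table: (7)! circular arrangements.
So 2 × (7)! = 2 × 5040 = 10080.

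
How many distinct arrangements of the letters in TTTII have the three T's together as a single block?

3

Treat the 3 copies of T as a single block. The multiset to arrange is then {TTT, I, I}, 3 items in all.
That gives (3)!/(2!) = 3 arrangements.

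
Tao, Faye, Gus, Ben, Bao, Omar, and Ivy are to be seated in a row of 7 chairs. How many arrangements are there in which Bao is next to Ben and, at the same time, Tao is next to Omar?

480

Treat {Bao,Ben} as one block (2 orders) and {Tao,Omar} as another (2 orders).
That leaves 5 units to arrange: 2 × 2 × 5! = 4 × 120 = 480.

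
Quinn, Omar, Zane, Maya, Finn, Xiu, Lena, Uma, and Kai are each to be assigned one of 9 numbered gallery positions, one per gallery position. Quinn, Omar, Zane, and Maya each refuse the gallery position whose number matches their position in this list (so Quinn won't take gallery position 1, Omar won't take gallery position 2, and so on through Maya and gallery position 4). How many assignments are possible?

Let Aᵢ (for 1 ≤ i ≤ 4) be the placements that put person i in their forbidden gallery position. Any j of these fix j positions, leaving (9−j)! ways to fill the rest, and there are C(4,j) ways to pick which j.
By inclusion–exclusion, the number of valid placements is Σ_{j=0}^{4} (−1)^j C(4,j)·(9−j)!.
Computing: 362880 − 161280 + 30240 − 2880 + 120 = 229080.

229080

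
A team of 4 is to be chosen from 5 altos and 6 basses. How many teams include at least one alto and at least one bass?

310

Total 4-person selections from all 11: C(11,4) = 330.
Subtract selections that omit an entire group: no altos → C(6,4) = 15; no basses → C(5,4) = 5.
Both groups omitted at once is impossible, so 330 − 20 = 310.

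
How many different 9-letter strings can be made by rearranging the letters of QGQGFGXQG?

2520

Letter multiplicities in QGQGFGXQG: F×1, G×4, Q×3, X×1.
So there are 9! / (4!·3!) = 2520 distinguishable arrangements.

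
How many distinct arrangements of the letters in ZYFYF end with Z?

With the last slot taken by Z, it remains to arrange the other 4 letters (YFYF).
Those 4 letters have F appearing twice and Y appearing twice, giving (4)!/(2!·2!) = 6.

6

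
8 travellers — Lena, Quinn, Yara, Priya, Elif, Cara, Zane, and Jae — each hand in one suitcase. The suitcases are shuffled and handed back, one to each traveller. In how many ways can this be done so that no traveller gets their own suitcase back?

14833

This is the derangement count D_8: permutations of 8 items with no fixed point.
By inclusion–exclusion this is Σ_{j=0}^{8} (−1)^j C(8,j)·(8−j)!.
Computing: 40320 − 40320 + 20160 − 6720 + 1680 − 336 + 56 − 8 + 1 = 14833.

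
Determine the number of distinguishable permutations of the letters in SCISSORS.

1680

The 8 letters of SCISSORS have repeats: S appearing 4 times.
So there are 8! / (4!) = 1680 distinguishable arrangements.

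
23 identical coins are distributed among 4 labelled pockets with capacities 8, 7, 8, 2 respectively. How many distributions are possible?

Ignoring the caps, the number of non-negative solutions to x_1+…+x_4 = 23 is C(26,3) = 2600.
Subtract solutions that violate a single cap (substitute x_i' = x_i − (cap_i+1)): x_1 ≥ 9 gives C(17,3) = 680; x_2 ≥ 8 gives C(18,3) = 816; x_3 ≥ 9 gives C(17,3) = 680; x_4 ≥ 3 gives C(23,3) = 1771. Together 3947.
Add back pairs where two caps are both exceeded: 84 + 56 + 364 + 84 + 455 + 364 = 1407.
Subtract triples: 0 + 20 + 10 + 20 = 50.
By inclusion–exclusion the count is 2600 − 3947 + 1407 − 50 = 10.

10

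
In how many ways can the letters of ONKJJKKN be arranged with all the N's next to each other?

420

Treat the 2 copies of N as a single block. The multiset to arrange is then {NN, J, J, K, K, K, O}, 7 items in all.
That gives (7)!/(3!·2!) = 420 arrangements.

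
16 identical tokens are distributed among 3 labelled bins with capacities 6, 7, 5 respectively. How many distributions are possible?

Without the upper bounds there are C(18,2) = 153 ways to split 16 among 3 bins.
Subtract solutions that violate a single cap (substitute x_i' = x_i − (cap_i+1)): x_1 ≥ 7 gives C(11,2) = 55; x_2 ≥ 8 gives C(10,2) = 45; x_3 ≥ 6 gives C(12,2) = 66. Together 166.
Add back pairs where two caps are both exceeded: 3 + 10 + 6 = 19.
By inclusion–exclusion the count is 153 − 166 + 19 = 6.

6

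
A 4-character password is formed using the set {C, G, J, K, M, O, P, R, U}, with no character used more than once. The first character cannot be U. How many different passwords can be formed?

The first character has 9−1 = 8 choices (anything except U).
The remaining 3 characters are filled from the other 8 symbols without repetition: 8 × 7 × 6 = 336.
Total: 8 × 336 = 2688.

2688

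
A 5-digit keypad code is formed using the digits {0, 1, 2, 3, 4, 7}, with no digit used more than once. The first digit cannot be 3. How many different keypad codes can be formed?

The first digit has 6−1 = 5 choices (anything except 3).
The remaining 4 digits are filled from the other 5 symbols without repetition: 5 × 4 × 3 × 2 = 120.
Total: 5 × 120 = 600.

600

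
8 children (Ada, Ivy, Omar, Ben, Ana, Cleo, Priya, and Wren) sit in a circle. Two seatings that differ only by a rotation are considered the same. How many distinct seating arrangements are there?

5040

Fix one person's seat to break rotational symmetry; the remaining 7 people can be arranged in (7)! = 5040 ways.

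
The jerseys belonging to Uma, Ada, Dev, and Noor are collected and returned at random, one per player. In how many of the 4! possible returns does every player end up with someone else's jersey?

This is the derangement count D_4: permutations of 4 items with no fixed point.
By inclusion–exclusion this is Σ_{j=0}^{4} (−1)^j C(4,j)·(4−j)!.
Computing: 24 − 24 + 12 − 4 + 1 = 9.

9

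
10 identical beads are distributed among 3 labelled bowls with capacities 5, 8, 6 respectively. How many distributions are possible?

By stars and bars, unrestricted non-negative solutions to x_1+…+x_3 = 10 number C(10+2,2) = 66.
Subtract solutions that violate a single cap (substitute x_i' = x_i − (cap_i+1)): x_1 ≥ 6 gives C(6,2) = 15; x_2 ≥ 9 gives C(3,2) = 3; x_3 ≥ 7 gives C(5,2) = 10. Together 28.
No two caps can be exceeded simultaneously, so the pair terms are all 0.
By inclusion–exclusion the count is 66 − 28 + 0 = 38.

38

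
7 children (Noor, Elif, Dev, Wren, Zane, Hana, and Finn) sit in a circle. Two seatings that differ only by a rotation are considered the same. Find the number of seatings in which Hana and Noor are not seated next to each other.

480

Without the restriction there are (6)! = 720 seatings.
Those with Hana next to Noor: fuse the pair into one unit and seat 6 units around a circle — 2·(5)! = 240.
Subtracting, 720 − 240 = 480.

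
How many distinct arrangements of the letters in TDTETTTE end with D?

21

With the last slot taken by D, it remains to arrange the other 7 letters (TTETTTE).
Those 7 letters have E appearing twice and T appearing 5 times, giving (7)!/(5!·2!) = 21.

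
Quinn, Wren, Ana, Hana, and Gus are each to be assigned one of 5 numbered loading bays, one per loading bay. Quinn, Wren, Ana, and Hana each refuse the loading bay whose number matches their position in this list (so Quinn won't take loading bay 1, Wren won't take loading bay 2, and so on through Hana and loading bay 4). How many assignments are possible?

Let Aᵢ (for 1 ≤ i ≤ 4) be the placements that put person i in their forbidden loading bay. Any j of these fix j positions, leaving (5−j)! ways to fill the rest, and there are C(4,j) ways to pick which j.
By inclusion–exclusion, the number of valid placements is Σ_{j=0}^{4} (−1)^j C(4,j)·(5−j)!.
Computing: 120 − 96 + 36 − 8 + 1 = 53.

53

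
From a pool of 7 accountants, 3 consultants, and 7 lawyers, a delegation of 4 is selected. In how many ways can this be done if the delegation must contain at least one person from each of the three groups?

Total 4-person selections from all 17: C(17,4) = 2380.
Selections missing a whole group: no accountants → C(10,4) = 210; no consultants → C(14,4) = 1001; no lawyers → C(10,4) = 210.
Add back selections omitting two groups (i.e. drawn from a single group): C(7,4) + C(3,4) + C(7,4) = 70.
By inclusion–exclusion: 2380 − 1421 + 70 = 1029.

1029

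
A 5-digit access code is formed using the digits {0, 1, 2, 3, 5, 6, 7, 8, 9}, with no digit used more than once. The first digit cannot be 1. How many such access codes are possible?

The first digit has 9−1 = 8 choices (anything except 1).
The remaining 4 digits are filled from the other 8 symbols without repetition: 8 × 7 × 6 × 5 = 1680.
Total: 8 × 1680 = 13440.

13440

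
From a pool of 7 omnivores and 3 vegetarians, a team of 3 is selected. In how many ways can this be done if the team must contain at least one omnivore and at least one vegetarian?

Unrestricted: C(10,3) = 120 ways to pick any 3 of the 10.
Selections missing a whole group: no omnivores → C(3,3) = 1; no vegetarians → C(7,3) = 35.
Both groups omitted at once is impossible, so 120 − 36 = 84.

84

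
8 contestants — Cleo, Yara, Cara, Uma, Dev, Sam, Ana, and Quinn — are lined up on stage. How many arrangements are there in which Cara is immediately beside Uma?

10080

Glue Cara and Uma into one block (2 internal orders), leaving 7 units to arrange in a row.
So the count is 2·(7)! = 10080.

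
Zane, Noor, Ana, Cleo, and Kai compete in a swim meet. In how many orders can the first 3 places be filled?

There are 5 choices for 1st place, 4 for 2nd, and 3 for 3rd.
That gives 5 × 4 × 3 = 60.

60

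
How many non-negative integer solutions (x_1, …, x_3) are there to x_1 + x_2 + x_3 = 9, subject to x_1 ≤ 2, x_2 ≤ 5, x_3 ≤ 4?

6

By stars and bars, unrestricted non-negative solutions to x_1+…+x_3 = 9 number C(9+2,2) = 55.
Subtract solutions that violate a single cap (substitute x_i' = x_i − (cap_i+1)): x_1 ≥ 3 gives C(8,2) = 28; x_2 ≥ 6 gives C(5,2) = 10; x_3 ≥ 5 gives C(6,2) = 15. Together 53.
Add back pairs where two caps are both exceeded: 1 + 3 + 0 = 4.
By inclusion–exclusion the count is 55 − 53 + 4 = 6.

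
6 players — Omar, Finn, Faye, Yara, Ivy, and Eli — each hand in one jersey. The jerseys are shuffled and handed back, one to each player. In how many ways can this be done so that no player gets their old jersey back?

265

Let Aᵢ be the assignments in which player i gets their old jersey. We want the size of the complement of A₁∪…∪A_6.
By inclusion–exclusion this is Σ_{j=0}^{6} (−1)^j C(6,j)·(6−j)!.
Computing: 720 − 720 + 360 − 120 + 30 − 6 + 1 = 265.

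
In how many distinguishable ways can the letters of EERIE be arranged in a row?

Letter multiplicities in EERIE: E×3, I×1, R×1.
The number of distinct arrangements is 5!/(3!) = 120/6 = 20.

20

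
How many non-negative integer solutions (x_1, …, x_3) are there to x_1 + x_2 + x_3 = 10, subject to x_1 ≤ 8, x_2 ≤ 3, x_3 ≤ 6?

Ignoring the caps, the number of non-negative solutions to x_1+…+x_3 = 10 is C(12,2) = 66.
Subtract solutions that violate a single cap (substitute x_i' = x_i − (cap_i+1)): x_1 ≥ 9 gives C(3,2) = 3; x_2 ≥ 4 gives C(8,2) = 28; x_3 ≥ 7 gives C(5,2) = 10. Together 41.
No two caps can be exceeded simultaneously, so the pair terms are all 0.
By inclusion–exclusion the count is 66 − 41 + 0 = 25.

25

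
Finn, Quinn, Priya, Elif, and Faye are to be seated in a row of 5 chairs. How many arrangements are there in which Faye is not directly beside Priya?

72

There are 5! = 120 arrangements in all. If Faye and Priya are adjacent, merging them into one block gives 2·(4)! = 48 arrangements.
Complementary counting: 120 − 48 = 72.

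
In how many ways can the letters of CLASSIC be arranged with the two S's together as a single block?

Treat the 2 copies of S as a single block. The multiset to arrange is then {SS, A, C, C, I, L}, 6 items in all.
That gives (6)!/(2!) = 360 arrangements.

360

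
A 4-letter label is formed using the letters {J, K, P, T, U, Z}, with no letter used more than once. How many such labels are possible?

360

With no repetition, fill the 4 letters in order: 6 choices, then 5, down to 3.
That product is 6 × 5 × 4 × 3 = 360.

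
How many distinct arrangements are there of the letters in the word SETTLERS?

The 8 letters of SETTLERS have repeats: E appearing twice, S appearing twice, and T appearing twice.
So there are 8! / (2!·2!·2!) = 5040 distinguishable arrangements.

5040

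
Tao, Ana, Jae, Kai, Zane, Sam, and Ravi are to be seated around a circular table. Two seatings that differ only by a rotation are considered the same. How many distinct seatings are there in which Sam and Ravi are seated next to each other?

Treat {Sam, Ravi} as one unit (2 internal orders) and seat the resulting 6 units around the table: (5)! circular arrangements.
So 2 × (5)! = 2 × 120 = 240.

240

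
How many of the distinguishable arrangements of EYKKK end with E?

4

Fix E in the last position and arrange the remaining 4 letters.
Those 4 letters have K appearing 3 times, giving (4)!/(3!) = 4.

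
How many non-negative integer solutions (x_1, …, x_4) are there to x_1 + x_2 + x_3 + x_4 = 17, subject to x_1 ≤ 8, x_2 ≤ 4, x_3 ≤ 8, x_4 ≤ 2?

By stars and bars, unrestricted non-negative solutions to x_1+…+x_4 = 17 number C(17+3,3) = 1140.
Subtract solutions that violate a single cap (substitute x_i' = x_i − (cap_i+1)): x_1 ≥ 9 gives C(11,3) = 165; x_2 ≥ 5 gives C(15,3) = 455; x_3 ≥ 9 gives C(11,3) = 165; x_4 ≥ 3 gives C(17,3) = 680. Together 1465.
Add back pairs where two caps are both exceeded: 20 + 0 + 56 + 20 + 220 + 56 = 372.
Subtract triples: 0 + 1 + 0 + 1 = 2.
By inclusion–exclusion the count is 1140 − 1465 + 372 − 2 = 45.

45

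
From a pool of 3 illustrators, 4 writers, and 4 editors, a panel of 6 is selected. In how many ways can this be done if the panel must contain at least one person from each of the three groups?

420

Total 6-person selections from all 11: C(11,6) = 462.
Selections missing a whole group: no illustrators → C(8,6) = 28; no writers → C(7,6) = 7; no editors → C(7,6) = 7.
Add back selections omitting two groups (i.e. drawn from a single group): C(3,6) + C(4,6) + C(4,6) = 0.
By inclusion–exclusion: 462 − 42 + 0 = 420.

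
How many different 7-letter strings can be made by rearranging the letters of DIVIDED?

420

The 7 letters of DIVIDED have repeats: D appearing 3 times and I appearing twice.
The number of distinct arrangements is 7!/(3!·2!) = 5040/12 = 420.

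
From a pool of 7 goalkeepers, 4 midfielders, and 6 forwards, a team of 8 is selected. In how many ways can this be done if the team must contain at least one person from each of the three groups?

Unrestricted: C(17,8) = 24310 ways to pick any 8 of the 17.
Selections missing a whole group: no goalkeepers → C(10,8) = 45; no midfielders → C(13,8) = 1287; no forwards → C(11,8) = 165.
Add back selections omitting two groups (i.e. drawn from a single group): C(7,8) + C(4,8) + C(6,8) = 0.
By inclusion–exclusion: 24310 − 1497 + 0 = 22813.

22813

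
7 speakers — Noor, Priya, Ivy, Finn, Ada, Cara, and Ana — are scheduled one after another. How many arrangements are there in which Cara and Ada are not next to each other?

Of the 7! = 5040 arrangements, those with Cara and Ada adjacent number 2 × 6! = 1440 (treat the pair as a block with 2 internal orders).
So 5040 − 1440 = 3600 arrangements keep them apart.

3600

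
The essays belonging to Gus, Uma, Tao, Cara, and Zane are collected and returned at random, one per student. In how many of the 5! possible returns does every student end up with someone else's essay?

Let Aᵢ be the assignments in which student i gets their own essay. We want the size of the complement of A₁∪…∪A_5.
By inclusion–exclusion this is Σ_{j=0}^{5} (−1)^j C(5,j)·(5−j)!.
Computing: 120 − 120 + 60 − 20 + 5 − 1 = 44.

44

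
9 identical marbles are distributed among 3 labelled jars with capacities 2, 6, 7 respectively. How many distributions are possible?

18

By stars and bars, unrestricted non-negative solutions to x_1+…+x_3 = 9 number C(9+2,2) = 55.
Subtract solutions that violate a single cap (substitute x_i' = x_i − (cap_i+1)): x_1 ≥ 3 gives C(8,2) = 28; x_2 ≥ 7 gives C(4,2) = 6; x_3 ≥ 8 gives C(3,2) = 3. Together 37.
No two caps can be exceeded simultaneously, so the pair terms are all 0.
By inclusion–exclusion the count is 55 − 37 + 0 = 18.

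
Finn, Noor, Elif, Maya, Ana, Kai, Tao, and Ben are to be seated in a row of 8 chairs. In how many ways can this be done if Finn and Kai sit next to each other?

10080

Treat {Finn, Kai} as a single unit. There are 7 units to order, and the pair itself can be ordered 2 ways.
That gives 2 × 7! = 2 × 5040 = 10080.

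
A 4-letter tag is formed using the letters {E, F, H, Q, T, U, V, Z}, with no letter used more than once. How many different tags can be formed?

With no repetition, fill the 4 letters in order: 8 choices, then 7, down to 5.
8 × 7 × 6 × 5 = 1680.

1680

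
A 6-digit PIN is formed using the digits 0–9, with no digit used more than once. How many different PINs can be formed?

151200

This is a permutation of 6 out of 10: P(10,6) = 10!/4!.
10 × 9 × 8 × 7 × 6 × 5 = 151200.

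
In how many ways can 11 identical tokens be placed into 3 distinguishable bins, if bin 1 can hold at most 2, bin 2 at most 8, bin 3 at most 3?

Ignoring the caps, the number of non-negative solutions to x_1+…+x_3 = 11 is C(13,2) = 78.
Subtract solutions that violate a single cap (substitute x_i' = x_i − (cap_i+1)): x_1 ≥ 3 gives C(10,2) = 45; x_2 ≥ 9 gives C(4,2) = 6; x_3 ≥ 4 gives C(9,2) = 36. Together 87.
Add back pairs where two caps are both exceeded: 0 + 15 + 0 = 15.
By inclusion–exclusion the count is 78 − 87 + 15 = 6.

6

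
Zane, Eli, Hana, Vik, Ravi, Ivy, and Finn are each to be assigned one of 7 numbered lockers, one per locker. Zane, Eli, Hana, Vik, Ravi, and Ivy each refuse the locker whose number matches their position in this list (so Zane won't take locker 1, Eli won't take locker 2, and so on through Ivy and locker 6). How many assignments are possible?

Let Aᵢ (for 1 ≤ i ≤ 6) be the placements that put person i in their forbidden locker. Any j of these fix j positions, leaving (7−j)! ways to fill the rest, and there are C(6,j) ways to pick which j.
By inclusion–exclusion, the number of valid placements is Σ_{j=0}^{6} (−1)^j C(6,j)·(7−j)!.
Computing: 5040 − 4320 + 1800 − 480 + 90 − 12 + 1 = 2119.

2119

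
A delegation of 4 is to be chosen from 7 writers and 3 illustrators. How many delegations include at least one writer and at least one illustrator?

175

Total 4-person selections from all 10: C(10,4) = 210.
Subtract selections that omit an entire group: no writers → C(3,4) = 0; no illustrators → C(7,4) = 35.
Both groups omitted at once is impossible, so 210 − 35 = 175.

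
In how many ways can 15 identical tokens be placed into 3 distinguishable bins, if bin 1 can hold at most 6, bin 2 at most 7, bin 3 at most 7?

Without the upper bounds there are C(17,2) = 136 ways to split 15 among 3 bins.
Subtract solutions that violate a single cap (substitute x_i' = x_i − (cap_i+1)): x_1 ≥ 7 gives C(10,2) = 45; x_2 ≥ 8 gives C(9,2) = 36; x_3 ≥ 8 gives C(9,2) = 36. Together 117.
Add back pairs where two caps are both exceeded: 1 + 1 + 0 = 2.
By inclusion–exclusion the count is 136 − 117 + 2 = 21.

21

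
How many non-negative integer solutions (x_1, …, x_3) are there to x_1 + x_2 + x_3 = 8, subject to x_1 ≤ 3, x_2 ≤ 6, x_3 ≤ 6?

Ignoring the caps, the number of non-negative solutions to x_1+…+x_3 = 8 is C(10,2) = 45.
Subtract solutions that violate a single cap (substitute x_i' = x_i − (cap_i+1)): x_1 ≥ 4 gives C(6,2) = 15; x_2 ≥ 7 gives C(3,2) = 3; x_3 ≥ 7 gives C(3,2) = 3. Together 21.
No two caps can be exceeded simultaneously, so the pair terms are all 0.
By inclusion–exclusion the count is 45 − 21 + 0 = 24.

24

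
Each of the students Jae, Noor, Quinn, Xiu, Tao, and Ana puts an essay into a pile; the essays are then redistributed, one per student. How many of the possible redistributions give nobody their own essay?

265

Count assignments avoiding every fixed point. For any j of the 6 students fixed to their own essay, the other 6−j can be arranged in (6−j)! ways.
By inclusion–exclusion this is Σ_{j=0}^{6} (−1)^j C(6,j)·(6−j)!.
Computing: 720 − 720 + 360 − 120 + 30 − 6 + 1 = 265.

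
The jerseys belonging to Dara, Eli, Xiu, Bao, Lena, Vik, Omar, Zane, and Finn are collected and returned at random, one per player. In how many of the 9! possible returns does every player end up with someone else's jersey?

This is the derangement count D_9: permutations of 9 items with no fixed point.
By inclusion–exclusion this is Σ_{j=0}^{9} (−1)^j C(9,j)·(9−j)!.
Computing: 362880 − 362880 + 181440 − 60480 + 15120 − 3024 + 504 − 72 + 9 − 1 = 133496.

133496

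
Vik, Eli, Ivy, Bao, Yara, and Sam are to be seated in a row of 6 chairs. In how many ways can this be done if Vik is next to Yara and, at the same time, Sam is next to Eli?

96

Treat {Vik,Yara} as one block (2 orders) and {Sam,Eli} as another (2 orders).
That leaves 4 units to arrange: 2 × 2 × 4! = 4 × 24 = 96.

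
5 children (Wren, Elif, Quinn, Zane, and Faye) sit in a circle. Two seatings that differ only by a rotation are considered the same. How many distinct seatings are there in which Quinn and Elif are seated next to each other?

Glue Quinn and Elif into a block (2 internal orders). Seating 4 units around a circle gives (3)! arrangements.
So 2 × (3)! = 2 × 6 = 12.

12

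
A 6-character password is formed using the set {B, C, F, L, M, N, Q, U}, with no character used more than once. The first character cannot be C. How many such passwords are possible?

The first character has 8−1 = 7 choices (anything except C).
The remaining 5 characters are filled from the other 7 symbols without repetition: 7 × 6 × 5 × 4 × 3 = 2520.
Total: 7 × 2520 = 17640.

17640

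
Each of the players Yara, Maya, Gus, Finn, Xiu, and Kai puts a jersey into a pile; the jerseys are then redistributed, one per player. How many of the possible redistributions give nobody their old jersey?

This is the derangement count D_6: permutations of 6 items with no fixed point.
By inclusion–exclusion this is Σ_{j=0}^{6} (−1)^j C(6,j)·(6−j)!.
Computing: 720 − 720 + 360 − 120 + 30 − 6 + 1 = 265.

265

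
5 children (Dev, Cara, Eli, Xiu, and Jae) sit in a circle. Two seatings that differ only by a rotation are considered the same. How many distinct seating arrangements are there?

Around a circle, 5 distinct people have 5!/5 = (4)! = 24 rotationally distinct seatings.

24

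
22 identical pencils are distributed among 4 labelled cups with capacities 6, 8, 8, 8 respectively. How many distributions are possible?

161

Without the upper bounds there are C(25,3) = 2300 ways to split 22 among 4 cups.
Subtract solutions that violate a single cap (substitute x_i' = x_i − (cap_i+1)): x_1 ≥ 7 gives C(18,3) = 816; x_2 ≥ 9 gives C(16,3) = 560; x_3 ≥ 9 gives C(16,3) = 560; x_4 ≥ 9 gives C(16,3) = 560. Together 2496.
Add back pairs where two caps are both exceeded: 84 + 84 + 84 + 35 + 35 + 35 = 357.
By inclusion–exclusion the count is 2300 − 2496 + 357 = 161.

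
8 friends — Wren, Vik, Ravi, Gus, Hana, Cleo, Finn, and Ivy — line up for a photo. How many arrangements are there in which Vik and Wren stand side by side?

10080

Treat {Vik, Wren} as a single unit. There are 7 units to order, and the pair itself can be ordered 2 ways.
So the count is 2·(7)! = 10080.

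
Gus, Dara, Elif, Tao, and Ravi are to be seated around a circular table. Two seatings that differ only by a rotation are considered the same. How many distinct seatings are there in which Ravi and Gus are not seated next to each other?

Without the restriction there are (4)! = 24 seatings.
Seatings with Ravi beside Gus: treat them as a block with 2 internal orders, giving 2 × (3)! = 12.
Subtracting, 24 − 12 = 12.

12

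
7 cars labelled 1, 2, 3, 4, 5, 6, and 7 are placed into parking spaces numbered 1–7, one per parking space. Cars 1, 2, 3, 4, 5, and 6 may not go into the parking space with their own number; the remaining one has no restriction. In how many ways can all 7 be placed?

Let Aᵢ (for 1 ≤ i ≤ 6) be the placements that put car i in its forbidden parking space. Any j of these fix j positions, leaving (7−j)! ways to fill the rest, and there are C(6,j) ways to pick which j.
By inclusion–exclusion, the number of valid placements is Σ_{j=0}^{6} (−1)^j C(6,j)·(7−j)!.
Computing: 5040 − 4320 + 1800 − 480 + 90 − 12 + 1 = 2119.

2119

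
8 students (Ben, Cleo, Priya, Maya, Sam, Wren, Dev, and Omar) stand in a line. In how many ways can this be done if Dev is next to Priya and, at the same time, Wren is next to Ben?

Treat {Dev,Priya} as one block (2 orders) and {Wren,Ben} as another (2 orders).
That leaves 6 units to arrange: 2 × 2 × 6! = 4 × 720 = 2880.

2880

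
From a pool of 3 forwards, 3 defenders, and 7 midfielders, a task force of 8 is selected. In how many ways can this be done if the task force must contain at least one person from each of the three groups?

1197

Unrestricted: C(13,8) = 1287 ways to pick any 8 of the 13.
Selections missing a whole group: no forwards → C(10,8) = 45; no defenders → C(10,8) = 45; no midfielders → C(6,8) = 0.
Add back selections omitting two groups (i.e. drawn from a single group): C(3,8) + C(3,8) + C(7,8) = 0.
By inclusion–exclusion: 1287 − 90 + 0 = 1197.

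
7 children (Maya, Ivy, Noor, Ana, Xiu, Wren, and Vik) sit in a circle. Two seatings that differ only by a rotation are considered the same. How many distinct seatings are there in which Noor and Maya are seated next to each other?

240

Treat {Noor, Maya} as one unit (2 internal orders) and seat the resulting 6 units around the table: (5)! circular arrangements.
So 2 × (5)! = 2 × 120 = 240.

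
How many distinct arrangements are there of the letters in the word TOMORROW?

The 8 letters of TOMORROW have repeats: O appearing 3 times and R appearing twice.
Dividing 8! = 40320 by 3!·2! = 12 for the repeated letters gives 3360.

3360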